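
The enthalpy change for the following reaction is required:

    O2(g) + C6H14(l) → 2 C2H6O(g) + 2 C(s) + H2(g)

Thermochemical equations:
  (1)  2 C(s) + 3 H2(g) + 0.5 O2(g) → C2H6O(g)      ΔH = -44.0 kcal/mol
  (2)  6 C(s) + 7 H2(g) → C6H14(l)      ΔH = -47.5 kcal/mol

(1) × 2: (2)·(-44.0) = -88.0 kcal/mol
(2) reversed: +47.5 kcal/mol
Combining the equations, ΔH = (-88.0) + (+47.5) = -40.5 kcal/mol

ΔH = -40.5 kcal/mol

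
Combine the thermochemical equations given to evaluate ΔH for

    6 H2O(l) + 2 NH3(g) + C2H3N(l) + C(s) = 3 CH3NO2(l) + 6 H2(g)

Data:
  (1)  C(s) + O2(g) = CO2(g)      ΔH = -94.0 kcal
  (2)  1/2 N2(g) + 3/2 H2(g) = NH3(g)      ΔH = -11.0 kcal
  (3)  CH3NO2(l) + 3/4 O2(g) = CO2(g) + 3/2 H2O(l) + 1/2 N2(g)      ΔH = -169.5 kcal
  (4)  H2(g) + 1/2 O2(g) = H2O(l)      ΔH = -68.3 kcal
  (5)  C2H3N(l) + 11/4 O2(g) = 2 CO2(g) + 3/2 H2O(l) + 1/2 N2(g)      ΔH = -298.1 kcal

(1) as written: -94.0 kcal
(2) reversed and × 2: (-2)·(-11.0) = +22.0 kcal
(3) reversed and × 3: (-3)·(-169.5) = +508.5 kcal
(4) reversed and × 3: (-3)·(-68.3) = +204.9 kcal
(5) as written: -298.1 kcal
By Hess's law, ΔH = (-94.0) + (+22.0) + (+508.5) + (+204.9) + (-298.1) = 343.3 kcal

ΔH = 343.3 kcal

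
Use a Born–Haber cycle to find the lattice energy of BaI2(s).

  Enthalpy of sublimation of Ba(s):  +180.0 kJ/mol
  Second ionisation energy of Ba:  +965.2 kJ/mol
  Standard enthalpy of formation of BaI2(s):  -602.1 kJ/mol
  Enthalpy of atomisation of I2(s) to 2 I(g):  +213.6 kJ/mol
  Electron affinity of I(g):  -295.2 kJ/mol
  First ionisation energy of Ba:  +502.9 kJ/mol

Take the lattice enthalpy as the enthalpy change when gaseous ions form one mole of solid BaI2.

ΔHf° = 1·ΔHsub + 1·(ΣIE) + 1·D(I2) + 2·EA + U
-602.1 = 1·(+180.0) + 1·(+1468.1) + 1·(+213.6) + 2·(-295.2) + U
U = -602.1 − (+1271.3) = -1873.4 kJ/mol

U = -1873.4 kJ/mol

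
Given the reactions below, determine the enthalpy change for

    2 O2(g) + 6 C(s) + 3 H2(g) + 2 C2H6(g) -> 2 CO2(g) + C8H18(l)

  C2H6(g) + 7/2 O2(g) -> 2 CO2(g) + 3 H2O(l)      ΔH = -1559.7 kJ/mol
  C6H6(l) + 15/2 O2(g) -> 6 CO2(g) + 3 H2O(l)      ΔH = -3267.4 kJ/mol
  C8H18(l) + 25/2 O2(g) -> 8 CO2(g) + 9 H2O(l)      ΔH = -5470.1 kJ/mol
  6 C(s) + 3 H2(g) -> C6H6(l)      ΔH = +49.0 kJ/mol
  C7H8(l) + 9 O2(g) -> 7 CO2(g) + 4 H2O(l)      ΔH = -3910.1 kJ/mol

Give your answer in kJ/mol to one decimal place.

ΔH = -867.7 kJ/mol

equation 1 × 2 (×2 to match 2 C2H6(g) in the target): (2)·(-1559.7) = -3119.4 kJ/mol
equation 2 as written: -3267.4 kJ/mol
equation 3 reversed (reverse to put C8H18(l) on the product side): +5470.1 kJ/mol
equation 4 as written (C(s) already on the reactant side): +49.0 kJ/mol
equation 5: not needed (C7H8(l) appears nowhere else).
Since enthalpy is a state function, ΔH = (-3119.4) + (-3267.4) + (+5470.1) + (+49.0) = -867.7 kJ/mol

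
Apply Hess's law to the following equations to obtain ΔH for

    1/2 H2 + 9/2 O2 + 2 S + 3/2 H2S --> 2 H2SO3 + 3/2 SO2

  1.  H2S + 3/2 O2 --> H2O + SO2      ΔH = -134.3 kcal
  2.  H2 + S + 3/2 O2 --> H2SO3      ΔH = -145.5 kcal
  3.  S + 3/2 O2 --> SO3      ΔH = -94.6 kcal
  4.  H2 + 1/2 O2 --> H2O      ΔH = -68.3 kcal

ΔH = -390.0 kcal

eq. 1 × 3/2 (scale by 3/2 for the 3/2 H2S): (3/2)·(-134.3) = -201.45 kcal
eq. 2 × 2 (scale by 2 for the 2 H2SO3): (2)·(-145.5) = -291.0 kcal
eq. 3: not needed (SO3 appears nowhere else).
eq. 4 reversed and × 3/2: (-3/2)·(-68.3) = +102.45 kcal
Summing the manipulated equations, ΔH = (-201.45) + (-291.0) + (+102.45) = -390.0 kcal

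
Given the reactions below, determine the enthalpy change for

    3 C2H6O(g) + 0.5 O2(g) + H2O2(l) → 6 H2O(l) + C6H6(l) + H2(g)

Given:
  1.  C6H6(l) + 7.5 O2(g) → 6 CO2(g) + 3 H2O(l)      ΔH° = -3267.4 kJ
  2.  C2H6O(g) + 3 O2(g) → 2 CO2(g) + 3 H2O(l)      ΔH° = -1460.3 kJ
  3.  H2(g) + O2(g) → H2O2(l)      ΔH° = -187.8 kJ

eq. 1 reversed: +3267.4 kJ
eq. 2 × 3: (3)·(-1460.3) = -4380.9 kJ
eq. 3 reversed: +187.8 kJ
ΔH° = (-1)·(-3267.4) + (3)·(-1460.3) + (-1)·(-187.8) = -925.7 kJ

ΔH° = -925.7 kJ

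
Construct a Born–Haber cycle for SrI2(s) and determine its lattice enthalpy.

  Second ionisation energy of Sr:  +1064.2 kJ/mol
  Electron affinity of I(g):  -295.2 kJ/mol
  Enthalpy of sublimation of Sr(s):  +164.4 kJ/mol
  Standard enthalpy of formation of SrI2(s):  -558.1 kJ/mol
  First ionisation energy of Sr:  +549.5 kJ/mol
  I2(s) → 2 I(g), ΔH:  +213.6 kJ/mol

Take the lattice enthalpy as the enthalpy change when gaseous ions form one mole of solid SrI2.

ΔHf° = 1·ΔHsub + 1·(ΣIE) + 1·D(I2) + 2·EA + U
-558.1 = 1·(+164.4) + 1·(+1613.7) + 1·(+213.6) + 2·(-295.2) + U
U = -558.1 − (+1401.3) = -1959.4 kJ/mol

U = -1959.4 kJ/mol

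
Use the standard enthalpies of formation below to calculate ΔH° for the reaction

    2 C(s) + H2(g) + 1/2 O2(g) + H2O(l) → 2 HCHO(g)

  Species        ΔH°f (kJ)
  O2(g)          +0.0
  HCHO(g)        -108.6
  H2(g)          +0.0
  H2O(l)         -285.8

Products: 2·(-108.6) = -217.2
Reactants: 2·(+0.0) + 1·(+0.0) + 1/2·(+0.0) + 1·(-285.8) = -285.8
ΔH° = (-217.2) − (-285.8) = 68.6 kJ

ΔH° = 68.6 kJ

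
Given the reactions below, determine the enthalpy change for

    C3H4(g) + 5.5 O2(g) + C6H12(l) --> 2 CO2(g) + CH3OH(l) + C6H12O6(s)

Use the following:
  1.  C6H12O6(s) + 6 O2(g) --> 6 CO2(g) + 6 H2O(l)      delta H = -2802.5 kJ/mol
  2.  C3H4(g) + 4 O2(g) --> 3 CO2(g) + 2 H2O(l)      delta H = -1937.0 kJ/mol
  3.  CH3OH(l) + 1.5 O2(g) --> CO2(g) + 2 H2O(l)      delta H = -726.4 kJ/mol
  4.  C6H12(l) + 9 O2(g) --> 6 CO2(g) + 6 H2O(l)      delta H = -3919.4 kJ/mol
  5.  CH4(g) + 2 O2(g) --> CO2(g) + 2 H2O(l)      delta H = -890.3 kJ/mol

eq. 1 reversed (reverse to put C6H12O6(s) on the product side): +2802.5 kJ/mol
eq. 2 as written (C3H4(g) already on the reactant side): -1937.0 kJ/mol
eq. 3 reversed (reverse to put CH3OH(l) on the product side): +726.4 kJ/mol
eq. 4 as written (C6H12(l) already on the reactant side): -3919.4 kJ/mol
eq. 5: not needed (CH4(g) appears nowhere else).
delta H = (-1)·(-2802.5) + (1)·(-1937.0) + (-1)·(-726.4) + (1)·(-3919.4) = -2327.5 kJ/mol

delta H = -2327.5 kJ/mol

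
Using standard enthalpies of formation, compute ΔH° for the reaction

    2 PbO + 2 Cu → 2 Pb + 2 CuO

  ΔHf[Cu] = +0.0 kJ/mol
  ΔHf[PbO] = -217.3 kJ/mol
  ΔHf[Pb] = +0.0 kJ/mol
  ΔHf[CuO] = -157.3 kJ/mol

ΔH° = 120.0 kJ/mol

Products: 2·(+0.0) + 2·(-157.3) = -314.6
Reactants: 2·(-217.3) + 2·(+0.0) = -434.6
ΔH° = (-314.6) − (-434.6) = 120.0 kJ/mol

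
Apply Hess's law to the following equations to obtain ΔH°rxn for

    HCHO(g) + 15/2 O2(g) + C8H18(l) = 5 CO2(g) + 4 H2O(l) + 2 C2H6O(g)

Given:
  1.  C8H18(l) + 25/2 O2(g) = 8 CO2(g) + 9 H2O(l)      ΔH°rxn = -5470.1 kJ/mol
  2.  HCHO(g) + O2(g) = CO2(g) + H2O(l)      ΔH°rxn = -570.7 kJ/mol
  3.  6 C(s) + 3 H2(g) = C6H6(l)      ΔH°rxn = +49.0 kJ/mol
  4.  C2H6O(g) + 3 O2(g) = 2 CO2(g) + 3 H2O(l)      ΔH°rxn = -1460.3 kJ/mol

ΔH°rxn = -3120.2 kJ/mol

eq. 1 as written (C8H18(l) already on the reactant side): -5470.1 kJ/mol
eq. 2 as written (HCHO(g) already on the reactant side): -570.7 kJ/mol
eq. 3: not needed (C(s) appears nowhere else).
eq. 4 reversed and × 2 (C2H6O(g) must end up as a product; ×2 to match 2 C2H6O(g) in the target): (-2)·(-1460.3) = +2920.6 kJ/mol
ΔH°rxn = (-5470.1) + (-570.7) + (+2920.6) = -3120.2 kJ/mol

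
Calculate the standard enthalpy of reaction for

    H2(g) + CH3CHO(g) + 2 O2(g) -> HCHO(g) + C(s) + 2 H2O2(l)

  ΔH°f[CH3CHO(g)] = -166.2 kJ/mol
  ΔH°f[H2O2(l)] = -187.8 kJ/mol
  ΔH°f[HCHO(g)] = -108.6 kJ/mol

ΔH_rxn = -318.0 kJ/mol

Products: 1·(-108.6) + 1·(+0.0) + 2·(-187.8) = -484.2
Reactants: 1·(+0.0) + 1·(-166.2) + 2·(+0.0) = -166.2
ΔH_rxn = (-484.2) − (-166.2) = -318.0 kJ/mol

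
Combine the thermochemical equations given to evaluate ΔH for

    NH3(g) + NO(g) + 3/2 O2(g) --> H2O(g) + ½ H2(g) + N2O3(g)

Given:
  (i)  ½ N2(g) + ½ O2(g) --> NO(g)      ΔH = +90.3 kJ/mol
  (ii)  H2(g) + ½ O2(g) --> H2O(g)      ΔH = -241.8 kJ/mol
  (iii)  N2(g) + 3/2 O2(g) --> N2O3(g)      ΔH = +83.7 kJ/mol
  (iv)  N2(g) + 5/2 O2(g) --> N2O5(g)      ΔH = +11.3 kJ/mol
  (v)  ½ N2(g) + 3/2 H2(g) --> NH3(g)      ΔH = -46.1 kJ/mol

(i) reversed: -90.3 kJ/mol
(ii) as written: -241.8 kJ/mol
(iii) as written: +83.7 kJ/mol
(iv): not needed.
(v) reversed: +46.1 kJ/mol
Summing the manipulated equations, ΔH = (-1)·(+90.3) + (1)·(-241.8) + (1)·(+83.7) + (-1)·(-46.1) = -202.3 kJ/mol

ΔH = -202.3 kJ/mol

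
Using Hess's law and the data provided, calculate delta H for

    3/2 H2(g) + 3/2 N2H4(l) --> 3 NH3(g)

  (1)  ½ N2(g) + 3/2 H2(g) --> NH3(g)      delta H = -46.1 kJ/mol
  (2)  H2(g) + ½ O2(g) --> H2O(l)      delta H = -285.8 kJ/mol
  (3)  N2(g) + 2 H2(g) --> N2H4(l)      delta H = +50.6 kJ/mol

delta H = -214.2 kJ/mol

(1) × 3: (3)·(-46.1) = -138.3 kJ/mol
(2): not needed.
(3) reversed and × 3/2: (-3/2)·(+50.6) = -75.9 kJ/mol
Combining the equations, delta H = (3)·(-46.1) + (-3/2)·(+50.6) = -214.2 kJ/mol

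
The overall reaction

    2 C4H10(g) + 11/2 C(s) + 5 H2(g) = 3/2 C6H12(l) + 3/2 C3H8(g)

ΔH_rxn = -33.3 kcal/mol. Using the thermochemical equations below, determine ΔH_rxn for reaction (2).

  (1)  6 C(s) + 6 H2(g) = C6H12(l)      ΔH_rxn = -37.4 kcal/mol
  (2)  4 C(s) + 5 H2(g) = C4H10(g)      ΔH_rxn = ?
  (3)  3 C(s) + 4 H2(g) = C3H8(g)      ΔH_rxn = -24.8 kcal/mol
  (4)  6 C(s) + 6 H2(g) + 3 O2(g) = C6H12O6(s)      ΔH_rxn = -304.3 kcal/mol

(1) × 3/2: (3/2)·(-37.4) = -56.1 kcal/mol
(2) reversed and × 2: contributes −2·x
(3) × 3/2: (3/2)·(-24.8) = -37.2 kcal/mol
(4): not needed.
-33.3 = (-56.1) + (-37.2) − 2·x
x = (-33.3 − (-93.3)) / (-2) = -30.0 kcal/mol

ΔH_rxn = -30.0 kcal/mol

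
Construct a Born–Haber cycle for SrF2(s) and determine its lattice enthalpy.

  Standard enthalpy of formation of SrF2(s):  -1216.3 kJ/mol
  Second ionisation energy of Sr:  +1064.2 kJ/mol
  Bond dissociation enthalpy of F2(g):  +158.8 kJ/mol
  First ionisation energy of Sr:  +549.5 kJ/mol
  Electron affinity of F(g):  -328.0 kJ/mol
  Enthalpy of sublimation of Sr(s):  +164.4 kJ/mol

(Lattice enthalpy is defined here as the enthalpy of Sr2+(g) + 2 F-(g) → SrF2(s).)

ΔHf° = 1·ΔHsub + 1·(ΣIE) + 1·D(F2) + 2·EA + U
-1216.3 = 1·(+164.4) + 1·(+1613.7) + 1·(+158.8) + 2·(-328.0) + U
U = -1216.3 − (+1280.9) = -2497.2 kJ/mol

U = -2497.2 kJ/mol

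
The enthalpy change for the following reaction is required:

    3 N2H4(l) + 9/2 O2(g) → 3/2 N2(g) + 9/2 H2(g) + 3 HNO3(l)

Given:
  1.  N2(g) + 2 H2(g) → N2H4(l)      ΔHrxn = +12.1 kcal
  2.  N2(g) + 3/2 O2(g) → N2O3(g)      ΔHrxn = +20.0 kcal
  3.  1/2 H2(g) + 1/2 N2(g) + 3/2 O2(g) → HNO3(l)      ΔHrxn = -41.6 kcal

eq. 1 reversed and × 3 (reverse to put N2H4(l) on the reactant side; scale by 3 for the 3 N2H4(l)): (-3)·(+12.1) = -36.3 kcal
eq. 2: not needed (N2O3(g) appears nowhere else).
eq. 3 × 3 (×3 to match 3 HNO3(l) in the target): (3)·(-41.6) = -124.8 kcal
ΔHrxn = (-3)·(+12.1) + (3)·(-41.6) = -161.1 kcal

ΔHrxn = -161.1 kcal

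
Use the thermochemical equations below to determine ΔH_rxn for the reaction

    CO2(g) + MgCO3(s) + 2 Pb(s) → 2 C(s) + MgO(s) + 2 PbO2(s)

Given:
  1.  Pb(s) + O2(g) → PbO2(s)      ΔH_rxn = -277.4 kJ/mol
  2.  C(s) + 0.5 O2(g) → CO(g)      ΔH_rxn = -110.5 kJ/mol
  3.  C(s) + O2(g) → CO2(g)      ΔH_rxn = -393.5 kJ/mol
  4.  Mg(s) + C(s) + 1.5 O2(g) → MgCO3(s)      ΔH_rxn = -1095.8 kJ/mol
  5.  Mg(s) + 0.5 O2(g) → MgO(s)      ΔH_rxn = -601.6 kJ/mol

eq. 1 × 2 (scale by 2 for the 2 PbO2(s)): (2)·(-277.4) = -554.8 kJ/mol
eq. 2: not needed (CO(g) appears nowhere else).
eq. 3 reversed (CO2(g) must end up as a reactant): +393.5 kJ/mol
eq. 4 reversed (MgCO3(s) must end up as a reactant): +1095.8 kJ/mol
eq. 5 as written (MgO(s) already on the product side): -601.6 kJ/mol
Combining the equations, ΔH_rxn = (-554.8) + (+393.5) + (+1095.8) + (-601.6) = 332.9 kJ/mol

ΔH_rxn = 332.9 kJ/mol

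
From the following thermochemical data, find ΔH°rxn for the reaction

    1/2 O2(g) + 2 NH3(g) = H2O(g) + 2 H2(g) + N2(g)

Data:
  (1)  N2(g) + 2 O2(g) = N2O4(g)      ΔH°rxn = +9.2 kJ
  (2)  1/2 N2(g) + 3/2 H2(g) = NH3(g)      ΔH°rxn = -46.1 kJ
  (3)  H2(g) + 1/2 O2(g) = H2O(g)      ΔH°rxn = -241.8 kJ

ΔH°rxn = -149.6 kJ

(1): not needed.
(2) reversed and × 2: (-2)·(-46.1) = +92.2 kJ
(3) as written: -241.8 kJ
ΔH°rxn = (-2)·(-46.1) + (1)·(-241.8) = -149.6 kJ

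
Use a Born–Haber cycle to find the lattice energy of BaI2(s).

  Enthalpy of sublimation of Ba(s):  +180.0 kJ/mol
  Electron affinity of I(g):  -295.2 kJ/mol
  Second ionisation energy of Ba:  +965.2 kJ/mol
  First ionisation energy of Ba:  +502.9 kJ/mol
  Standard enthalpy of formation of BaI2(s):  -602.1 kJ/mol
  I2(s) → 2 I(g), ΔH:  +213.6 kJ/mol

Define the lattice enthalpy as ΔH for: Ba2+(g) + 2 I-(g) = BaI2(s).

U = -1873.4 kJ/mol

ΔHf° = 1·ΔHsub + 1·(ΣIE) + 1·D(I2) + 2·EA + U
-602.1 = 1·(+180.0) + 1·(+1468.1) + 1·(+213.6) + 2·(-295.2) + U
U = -602.1 − (+1271.3) = -1873.4 kJ/mol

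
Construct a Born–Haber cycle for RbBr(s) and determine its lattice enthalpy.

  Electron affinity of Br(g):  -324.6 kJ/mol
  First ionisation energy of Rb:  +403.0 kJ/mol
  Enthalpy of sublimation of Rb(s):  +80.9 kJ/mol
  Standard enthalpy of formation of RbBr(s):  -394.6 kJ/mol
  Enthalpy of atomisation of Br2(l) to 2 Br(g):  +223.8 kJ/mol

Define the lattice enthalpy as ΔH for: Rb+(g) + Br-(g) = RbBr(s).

U = -665.8 kJ/mol

ΔHf° = 1·ΔHsub + 1·(ΣIE) + 1/2·D(Br2) + 1·EA + U
-394.6 = 1·(+80.9) + 1·(+403.0) + 1/2·(+223.8) + 1·(-324.6) + U
U = -394.6 − (+271.2) = -665.8 kJ/mol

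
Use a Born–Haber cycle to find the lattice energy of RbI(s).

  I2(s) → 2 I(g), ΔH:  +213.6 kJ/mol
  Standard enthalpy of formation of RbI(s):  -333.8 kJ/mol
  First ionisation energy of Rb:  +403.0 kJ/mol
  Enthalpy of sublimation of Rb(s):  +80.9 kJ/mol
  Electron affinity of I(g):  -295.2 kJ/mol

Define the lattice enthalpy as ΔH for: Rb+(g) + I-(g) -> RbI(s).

U = -629.3 kJ/mol

ΔHf° = 1·ΔHsub + 1·(ΣIE) + 1/2·D(I2) + 1·EA + U
-333.8 = 1·(+80.9) + 1·(+403.0) + 1/2·(+213.6) + 1·(-295.2) + U
U = -333.8 − (+295.5) = -629.3 kJ/mol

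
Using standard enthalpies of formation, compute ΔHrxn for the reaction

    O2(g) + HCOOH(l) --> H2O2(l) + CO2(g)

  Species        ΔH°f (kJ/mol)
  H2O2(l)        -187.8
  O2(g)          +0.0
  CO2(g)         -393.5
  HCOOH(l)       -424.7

Products: 1·(-187.8) + 1·(-393.5) = -581.3
Reactants: 1·(+0.0) + 1·(-424.7) = -424.7
ΔHrxn = (-581.3) − (-424.7) = -156.6 kJ/mol

ΔHrxn = -156.6 kJ/mol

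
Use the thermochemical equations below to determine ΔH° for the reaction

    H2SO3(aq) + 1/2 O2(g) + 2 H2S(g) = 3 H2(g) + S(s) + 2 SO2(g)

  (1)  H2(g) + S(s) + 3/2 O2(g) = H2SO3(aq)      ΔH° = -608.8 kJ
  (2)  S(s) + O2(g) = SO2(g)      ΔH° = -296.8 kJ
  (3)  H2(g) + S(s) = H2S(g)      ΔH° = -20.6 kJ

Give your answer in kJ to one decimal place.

(1) reversed: +608.8 kJ
(2) × 2: (2)·(-296.8) = -593.6 kJ
(3) reversed and × 2: (-2)·(-20.6) = +41.2 kJ
ΔH° = (-1)·(-608.8) + (2)·(-296.8) + (-2)·(-20.6) = 56.4 kJ

ΔH° = 56.4 kJ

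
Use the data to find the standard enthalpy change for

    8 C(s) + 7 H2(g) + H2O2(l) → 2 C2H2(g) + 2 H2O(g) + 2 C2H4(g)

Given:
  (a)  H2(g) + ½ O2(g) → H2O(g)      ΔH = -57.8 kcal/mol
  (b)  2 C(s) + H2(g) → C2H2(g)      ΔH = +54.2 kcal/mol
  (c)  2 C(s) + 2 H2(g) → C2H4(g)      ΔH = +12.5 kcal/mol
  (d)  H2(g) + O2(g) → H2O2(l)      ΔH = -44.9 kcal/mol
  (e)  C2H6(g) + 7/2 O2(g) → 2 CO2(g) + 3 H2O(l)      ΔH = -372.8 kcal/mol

(a) × 2: (2)·(-57.8) = -115.6 kcal/mol
(b) × 2: (2)·(+54.2) = +108.4 kcal/mol
(c) × 2: (2)·(+12.5) = +25.0 kcal/mol
(d) reversed: +44.9 kcal/mol
(e): not needed.
ΔH = (2)·(-57.8) + (2)·(+54.2) + (2)·(+12.5) + (-1)·(-44.9) = 62.7 kcal/mol

ΔH = 62.7 kcal/mol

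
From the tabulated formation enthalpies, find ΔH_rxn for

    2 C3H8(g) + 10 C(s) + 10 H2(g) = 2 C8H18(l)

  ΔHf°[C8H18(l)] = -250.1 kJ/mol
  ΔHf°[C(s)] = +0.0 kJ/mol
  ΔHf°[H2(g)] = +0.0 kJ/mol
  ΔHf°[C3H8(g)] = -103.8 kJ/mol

ΔH_rxn = -292.6 kJ/mol

Products: 2·(-250.1) = -500.2
Reactants: 2·(-103.8) + 10·(+0.0) + 10·(+0.0) = -207.6
ΔH_rxn = (-500.2) − (-207.6) = -292.6 kJ/mol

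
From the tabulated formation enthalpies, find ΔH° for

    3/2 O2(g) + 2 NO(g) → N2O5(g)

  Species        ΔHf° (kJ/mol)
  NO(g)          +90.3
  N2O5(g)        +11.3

ΔH° = -169.3 kJ/mol

Products: 1·(+11.3) = +11.3
Reactants: 3/2·(+0.0) + 2·(+90.3) = +180.6
ΔH° = (+11.3) − (+180.6) = -169.3 kJ/mol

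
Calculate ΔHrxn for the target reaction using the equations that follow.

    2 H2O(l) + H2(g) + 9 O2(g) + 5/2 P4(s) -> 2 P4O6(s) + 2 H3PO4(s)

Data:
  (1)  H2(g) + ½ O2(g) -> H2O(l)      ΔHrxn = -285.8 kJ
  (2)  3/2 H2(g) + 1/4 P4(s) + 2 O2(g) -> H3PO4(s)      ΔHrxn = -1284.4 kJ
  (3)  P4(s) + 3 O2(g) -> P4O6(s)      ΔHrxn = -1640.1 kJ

(1) reversed and × 2 (reverse to put H2O(l) on the reactant side; ×2 to match 2 H2O(l) in the target): (-2)·(-285.8) = +571.6 kJ
(2) × 2 (scale by 2 for the 2 H3PO4(s)): (2)·(-1284.4) = -2568.8 kJ
(3) × 2 (scale by 2 for the 2 P4O6(s)): (2)·(-1640.1) = -3280.2 kJ
Summing the manipulated equations, ΔHrxn = (+571.6) + (-2568.8) + (-3280.2) = -5277.4 kJ

ΔHrxn = -5277.4 kJ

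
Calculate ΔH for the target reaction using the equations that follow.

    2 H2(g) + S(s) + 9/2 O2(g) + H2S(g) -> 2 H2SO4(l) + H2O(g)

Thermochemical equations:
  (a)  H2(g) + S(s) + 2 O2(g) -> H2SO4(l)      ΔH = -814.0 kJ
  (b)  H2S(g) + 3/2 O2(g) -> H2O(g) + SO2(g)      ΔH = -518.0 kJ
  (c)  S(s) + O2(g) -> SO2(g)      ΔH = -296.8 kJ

(a) × 2: (2)·(-814.0) = -1628.0 kJ
(b) as written: -518.0 kJ
(c) reversed: +296.8 kJ
ΔH = (2)·(-814.0) + (1)·(-518.0) + (-1)·(-296.8) = -1849.2 kJ

ΔH = -1849.2 kJ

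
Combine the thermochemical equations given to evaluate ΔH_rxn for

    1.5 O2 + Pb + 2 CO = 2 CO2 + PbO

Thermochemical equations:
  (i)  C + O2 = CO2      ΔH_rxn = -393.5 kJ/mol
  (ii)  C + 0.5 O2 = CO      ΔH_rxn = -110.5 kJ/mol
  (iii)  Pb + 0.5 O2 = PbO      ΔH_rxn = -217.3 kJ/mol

ΔH_rxn = -783.3 kJ/mol

(i) × 2 (scale by 2 for the 2 CO2): (2)·(-393.5) = -787.0 kJ/mol
(ii) reversed and × 2 (reverse to put CO on the reactant side; ×2 to match 2 CO in the target): (-2)·(-110.5) = +221.0 kJ/mol
(iii) as written (PbO already on the product side): -217.3 kJ/mol
Combining the equations, ΔH_rxn = (-787.0) + (+221.0) + (-217.3) = -783.3 kJ/mol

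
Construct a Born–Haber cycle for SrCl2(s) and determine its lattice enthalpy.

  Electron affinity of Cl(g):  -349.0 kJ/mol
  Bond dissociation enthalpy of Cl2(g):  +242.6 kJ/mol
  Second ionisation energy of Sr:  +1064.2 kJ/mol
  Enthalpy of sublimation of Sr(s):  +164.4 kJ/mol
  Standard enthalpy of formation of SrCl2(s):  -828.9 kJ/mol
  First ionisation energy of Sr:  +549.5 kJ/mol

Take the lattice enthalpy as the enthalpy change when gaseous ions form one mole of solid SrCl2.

U = -2151.6 kJ/mol

ΔHf° = 1·ΔHsub + 1·(ΣIE) + 1·D(Cl2) + 2·EA + U
-828.9 = 1·(+164.4) + 1·(+1613.7) + 1·(+242.6) + 2·(-349.0) + U
U = -828.9 − (+1322.7) = -2151.6 kJ/mol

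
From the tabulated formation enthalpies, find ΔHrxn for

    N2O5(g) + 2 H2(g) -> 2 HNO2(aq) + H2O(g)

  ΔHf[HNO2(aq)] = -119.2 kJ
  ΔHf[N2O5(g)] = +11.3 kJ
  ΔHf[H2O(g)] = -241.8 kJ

ΔHrxn = -491.5 kJ

Products: 2·(-119.2) + 1·(-241.8) = -480.2
Reactants: 1·(+11.3) + 2·(+0.0) = +11.3
ΔHrxn = (-480.2) − (+11.3) = -491.5 kJ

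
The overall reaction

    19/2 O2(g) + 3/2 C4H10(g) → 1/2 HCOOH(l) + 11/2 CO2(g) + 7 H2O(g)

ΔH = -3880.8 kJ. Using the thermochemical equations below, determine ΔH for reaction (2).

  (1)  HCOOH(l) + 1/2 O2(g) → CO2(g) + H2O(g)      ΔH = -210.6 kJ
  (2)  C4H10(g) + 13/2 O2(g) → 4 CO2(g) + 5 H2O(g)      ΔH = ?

ΔH = -2657.4 kJ

(1) reversed and × 1/2 (HCOOH(l) must end up as a product; scale by 1/2 for the 1/2 HCOOH(l)): (-1/2)·(-210.6) = +105.3 kJ
(2) × 3/2 (scale by 3/2 for the 3/2 C4H10(g)): contributes 3/2·x
-3880.8 = (+105.3) + 3/2·x
x = (-3880.8 − (+105.3)) / (3/2) = -2657.4 kJ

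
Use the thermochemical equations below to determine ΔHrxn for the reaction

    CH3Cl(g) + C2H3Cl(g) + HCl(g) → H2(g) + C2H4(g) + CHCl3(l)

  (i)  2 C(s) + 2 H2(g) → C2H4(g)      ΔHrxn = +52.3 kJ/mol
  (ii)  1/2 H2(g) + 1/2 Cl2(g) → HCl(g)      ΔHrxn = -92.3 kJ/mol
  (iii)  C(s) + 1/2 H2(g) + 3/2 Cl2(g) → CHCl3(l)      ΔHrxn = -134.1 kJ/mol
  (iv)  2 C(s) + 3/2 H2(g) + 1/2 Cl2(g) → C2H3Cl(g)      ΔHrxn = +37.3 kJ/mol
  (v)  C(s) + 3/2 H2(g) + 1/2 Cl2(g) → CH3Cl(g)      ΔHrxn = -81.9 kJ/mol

ΔHrxn = 55.1 kJ/mol

(i) as written: +52.3 kJ/mol
(ii) reversed: +92.3 kJ/mol
(iii) as written: -134.1 kJ/mol
(iv) reversed: -37.3 kJ/mol
(v) reversed: +81.9 kJ/mol
By Hess's law, ΔHrxn = (+52.3) + (+92.3) + (-134.1) + (-37.3) + (+81.9) = 55.1 kJ/mol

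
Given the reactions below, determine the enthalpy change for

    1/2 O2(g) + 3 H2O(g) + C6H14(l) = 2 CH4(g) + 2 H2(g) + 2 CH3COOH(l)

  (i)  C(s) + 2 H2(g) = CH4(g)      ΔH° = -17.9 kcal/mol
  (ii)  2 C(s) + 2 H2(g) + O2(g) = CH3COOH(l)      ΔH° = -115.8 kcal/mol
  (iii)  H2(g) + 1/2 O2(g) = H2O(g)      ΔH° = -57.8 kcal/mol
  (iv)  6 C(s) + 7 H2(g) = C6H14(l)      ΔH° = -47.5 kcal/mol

(i) × 2 (×2 to match 2 CH4(g) in the target): (2)·(-17.9) = -35.8 kcal/mol
(ii) × 2 (×2 to match 2 CH3COOH(l) in the target): (2)·(-115.8) = -231.6 kcal/mol
(iii) reversed and × 3 (reverse to put H2O(g) on the reactant side; ×3 to match 3 H2O(g) in the target): (-3)·(-57.8) = +173.4 kcal/mol
(iv) reversed (reverse to put C6H14(l) on the reactant side): +47.5 kcal/mol
Combining the equations, ΔH° = (-35.8) + (-231.6) + (+173.4) + (+47.5) = -46.5 kcal/mol

ΔH° = -46.5 kcal/mol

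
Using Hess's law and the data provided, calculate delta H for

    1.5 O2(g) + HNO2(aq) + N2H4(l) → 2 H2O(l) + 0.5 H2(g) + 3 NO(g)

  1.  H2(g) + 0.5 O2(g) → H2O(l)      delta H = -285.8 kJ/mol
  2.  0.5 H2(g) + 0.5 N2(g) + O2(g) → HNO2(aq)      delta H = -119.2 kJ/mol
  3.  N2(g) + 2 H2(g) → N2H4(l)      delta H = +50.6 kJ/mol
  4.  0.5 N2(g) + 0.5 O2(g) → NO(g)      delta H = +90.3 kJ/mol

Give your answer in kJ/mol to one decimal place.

eq. 1 × 2 (scale by 2 for the 2 H2O(l)): (2)·(-285.8) = -571.6 kJ/mol
eq. 2 reversed (HNO2(aq) must end up as a reactant): +119.2 kJ/mol
eq. 3 reversed (reverse to put N2H4(l) on the reactant side): -50.6 kJ/mol
eq. 4 × 3 (scale by 3 for the 3 NO(g)): (3)·(+90.3) = +270.9 kJ/mol
delta H = (-571.6) + (+119.2) + (-50.6) + (+270.9) = -232.1 kJ/mol

delta H = -232.1 kJ/mol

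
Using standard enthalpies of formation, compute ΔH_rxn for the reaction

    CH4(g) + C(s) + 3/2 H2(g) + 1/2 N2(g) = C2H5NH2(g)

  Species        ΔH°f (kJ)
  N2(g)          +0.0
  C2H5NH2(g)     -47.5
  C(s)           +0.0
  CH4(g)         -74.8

Products: 1·(-47.5) = -47.5
Reactants: 1·(-74.8) + 1·(+0.0) + 3/2·(+0.0) + 1/2·(+0.0) = -74.8
ΔH_rxn = (-47.5) − (-74.8) = 27.3 kJ

ΔH_rxn = 27.3 kJ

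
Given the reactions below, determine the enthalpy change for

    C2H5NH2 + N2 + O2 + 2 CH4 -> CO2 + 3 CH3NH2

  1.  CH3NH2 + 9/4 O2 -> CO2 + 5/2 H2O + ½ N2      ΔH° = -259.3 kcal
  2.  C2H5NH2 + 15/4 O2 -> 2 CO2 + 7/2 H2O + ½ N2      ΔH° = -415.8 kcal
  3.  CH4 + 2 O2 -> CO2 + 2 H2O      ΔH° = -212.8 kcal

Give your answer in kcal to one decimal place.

ΔH° = -63.5 kcal

eq. 1 reversed and × 3: (-3)·(-259.3) = +777.9 kcal
eq. 2 as written: -415.8 kcal
eq. 3 × 2: (2)·(-212.8) = -425.6 kcal
By Hess's law, ΔH° = (-3)·(-259.3) + (1)·(-415.8) + (2)·(-212.8) = -63.5 kcal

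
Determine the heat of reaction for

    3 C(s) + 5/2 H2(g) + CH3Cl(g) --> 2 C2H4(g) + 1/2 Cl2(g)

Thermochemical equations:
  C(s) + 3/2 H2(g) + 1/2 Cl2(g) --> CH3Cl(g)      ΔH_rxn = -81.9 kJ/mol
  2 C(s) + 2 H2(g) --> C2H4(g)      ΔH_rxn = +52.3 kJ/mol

equation 1 reversed (reverse to put CH3Cl(g) on the reactant side): +81.9 kJ/mol
equation 2 × 2 (×2 to match 2 C2H4(g) in the target): (2)·(+52.3) = +104.6 kJ/mol
ΔH_rxn = (+81.9) + (+104.6) = 186.5 kJ/mol

ΔH_rxn = 186.5 kJ/mol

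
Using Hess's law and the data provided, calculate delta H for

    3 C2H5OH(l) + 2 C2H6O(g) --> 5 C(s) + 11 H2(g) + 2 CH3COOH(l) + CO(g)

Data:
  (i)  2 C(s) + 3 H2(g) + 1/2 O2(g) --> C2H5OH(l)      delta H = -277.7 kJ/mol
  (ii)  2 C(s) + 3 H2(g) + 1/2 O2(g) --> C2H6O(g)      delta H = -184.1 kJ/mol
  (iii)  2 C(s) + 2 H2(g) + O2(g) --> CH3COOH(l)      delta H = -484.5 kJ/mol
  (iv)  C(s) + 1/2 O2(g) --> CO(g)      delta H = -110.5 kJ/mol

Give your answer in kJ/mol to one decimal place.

(i) reversed and × 3: (-3)·(-277.7) = +833.1 kJ/mol
(ii) reversed and × 2: (-2)·(-184.1) = +368.2 kJ/mol
(iii) × 2: (2)·(-484.5) = -969.0 kJ/mol
(iv) as written: -110.5 kJ/mol
Since enthalpy is a state function, delta H = (-3)·(-277.7) + (-2)·(-184.1) + (2)·(-484.5) + (1)·(-110.5) = 121.8 kJ/mol

delta H = 121.8 kJ/mol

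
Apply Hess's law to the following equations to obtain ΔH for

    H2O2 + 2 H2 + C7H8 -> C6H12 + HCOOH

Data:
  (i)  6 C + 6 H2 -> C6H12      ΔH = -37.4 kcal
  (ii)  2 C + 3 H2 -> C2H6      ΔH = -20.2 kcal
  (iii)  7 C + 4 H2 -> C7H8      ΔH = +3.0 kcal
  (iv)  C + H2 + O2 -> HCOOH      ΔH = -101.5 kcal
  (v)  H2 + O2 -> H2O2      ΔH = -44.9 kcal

ΔH = -97.0 kcal

(i) as written (C6H12 already on the product side): -37.4 kcal
(ii): not needed (C2H6 appears nowhere else).
(iii) reversed (C7H8 must end up as a reactant): -3.0 kcal
(iv) as written (HCOOH already on the product side): -101.5 kcal
(v) reversed (H2O2 must end up as a reactant): +44.9 kcal
Combining the equations, ΔH = (1)·(-37.4) + (-1)·(+3.0) + (1)·(-101.5) + (-1)·(-44.9) = -97.0 kcal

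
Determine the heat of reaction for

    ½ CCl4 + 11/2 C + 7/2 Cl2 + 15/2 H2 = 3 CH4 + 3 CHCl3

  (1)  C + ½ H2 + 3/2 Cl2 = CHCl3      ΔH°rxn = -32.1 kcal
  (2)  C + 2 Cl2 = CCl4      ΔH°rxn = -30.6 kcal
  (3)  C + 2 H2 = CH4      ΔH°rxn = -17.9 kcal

ΔH°rxn = -134.7 kcal

(1) × 3: (3)·(-32.1) = -96.3 kcal
(2) reversed and × 1/2: (-1/2)·(-30.6) = +15.3 kcal
(3) × 3: (3)·(-17.9) = -53.7 kcal
By Hess's law, ΔH°rxn = (-96.3) + (+15.3) + (-53.7) = -134.7 kcal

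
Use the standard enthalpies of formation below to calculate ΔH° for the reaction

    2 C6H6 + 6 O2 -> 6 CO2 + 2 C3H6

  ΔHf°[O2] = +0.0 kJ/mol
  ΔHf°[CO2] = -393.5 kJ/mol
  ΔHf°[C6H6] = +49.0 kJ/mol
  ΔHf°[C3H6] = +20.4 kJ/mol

ΔH° = -2418.2 kJ/mol

Products: 6·(-393.5) + 2·(+20.4) = -2320.2
Reactants: 2·(+49.0) + 6·(+0.0) = +98.0
ΔH° = (-2320.2) − (+98.0) = -2418.2 kJ/mol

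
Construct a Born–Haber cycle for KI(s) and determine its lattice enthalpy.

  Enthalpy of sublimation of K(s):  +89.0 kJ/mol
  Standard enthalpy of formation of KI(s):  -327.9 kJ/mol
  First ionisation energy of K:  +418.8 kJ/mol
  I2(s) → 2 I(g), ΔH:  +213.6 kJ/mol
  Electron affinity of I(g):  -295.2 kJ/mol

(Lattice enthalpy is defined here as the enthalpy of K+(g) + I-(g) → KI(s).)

ΔHf° = 1·ΔHsub + 1·(ΣIE) + 1/2·D(I2) + 1·EA + U
-327.9 = 1·(+89.0) + 1·(+418.8) + 1/2·(+213.6) + 1·(-295.2) + U
U = -327.9 − (+319.4) = -647.3 kJ/mol

U = -647.3 kJ/mol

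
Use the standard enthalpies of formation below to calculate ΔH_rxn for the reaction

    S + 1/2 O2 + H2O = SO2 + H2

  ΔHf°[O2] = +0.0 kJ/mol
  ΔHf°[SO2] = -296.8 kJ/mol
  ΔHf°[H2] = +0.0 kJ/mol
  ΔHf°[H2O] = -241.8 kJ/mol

ΔH_rxn = -55.0 kJ/mol

Products: 1·(-296.8) + 1·(+0.0) = -296.8
Reactants: 1·(+0.0) + 1/2·(+0.0) + 1·(-241.8) = -241.8
ΔH_rxn = (-296.8) − (-241.8) = -55.0 kJ/mol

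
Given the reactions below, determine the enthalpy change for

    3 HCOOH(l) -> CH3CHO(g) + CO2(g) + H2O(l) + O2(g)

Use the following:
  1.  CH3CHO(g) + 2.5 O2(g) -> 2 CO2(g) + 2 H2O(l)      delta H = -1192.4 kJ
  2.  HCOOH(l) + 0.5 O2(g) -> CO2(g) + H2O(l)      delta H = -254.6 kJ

eq. 1 reversed: +1192.4 kJ
eq. 2 × 3: (3)·(-254.6) = -763.8 kJ
delta H = (-1)·(-1192.4) + (3)·(-254.6) = 428.6 kJ

delta H = 428.6 kJ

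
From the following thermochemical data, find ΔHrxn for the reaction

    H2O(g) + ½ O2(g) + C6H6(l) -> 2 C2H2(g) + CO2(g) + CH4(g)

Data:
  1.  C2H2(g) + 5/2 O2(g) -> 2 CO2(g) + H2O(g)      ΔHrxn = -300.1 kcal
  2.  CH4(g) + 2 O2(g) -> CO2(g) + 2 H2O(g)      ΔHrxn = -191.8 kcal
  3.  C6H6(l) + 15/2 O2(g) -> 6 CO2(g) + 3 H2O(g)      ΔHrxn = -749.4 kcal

ΔHrxn = 42.6 kcal

eq. 1 reversed and × 2: (-2)·(-300.1) = +600.2 kcal
eq. 2 reversed: +191.8 kcal
eq. 3 as written: -749.4 kcal
ΔHrxn = (-2)·(-300.1) + (-1)·(-191.8) + (1)·(-749.4) = 42.6 kcal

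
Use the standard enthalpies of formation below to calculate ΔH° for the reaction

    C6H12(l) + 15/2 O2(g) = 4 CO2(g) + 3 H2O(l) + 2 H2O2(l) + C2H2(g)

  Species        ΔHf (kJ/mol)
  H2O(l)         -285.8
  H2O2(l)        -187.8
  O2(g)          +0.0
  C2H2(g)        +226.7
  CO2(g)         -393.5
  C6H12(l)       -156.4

ΔH° = -2423.9 kJ/mol

ΔH°rxn = Σ nΔHf°(products) − Σ nΔHf°(reactants).
Products: 4·(-393.5) + 3·(-285.8) + 2·(-187.8) + 1·(+226.7) = -2580.3
Reactants: 1·(-156.4) + 15/2·(+0.0) = -156.4
ΔH° = (-2580.3) − (-156.4) = -2423.9 kJ/mol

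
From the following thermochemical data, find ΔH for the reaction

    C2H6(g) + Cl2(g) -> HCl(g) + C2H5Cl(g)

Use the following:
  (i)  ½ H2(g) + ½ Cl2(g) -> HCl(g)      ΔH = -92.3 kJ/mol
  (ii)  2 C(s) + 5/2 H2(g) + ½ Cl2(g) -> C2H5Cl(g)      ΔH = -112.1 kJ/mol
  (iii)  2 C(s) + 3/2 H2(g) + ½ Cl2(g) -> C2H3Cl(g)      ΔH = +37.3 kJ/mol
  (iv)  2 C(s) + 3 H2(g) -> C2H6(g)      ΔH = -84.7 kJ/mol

ΔH = -119.7 kJ/mol

(i) as written: -92.3 kJ/mol
(ii) as written: -112.1 kJ/mol
(iii): not needed.
(iv) reversed: +84.7 kJ/mol
ΔH = (-92.3) + (-112.1) + (+84.7) = -119.7 kJ/mol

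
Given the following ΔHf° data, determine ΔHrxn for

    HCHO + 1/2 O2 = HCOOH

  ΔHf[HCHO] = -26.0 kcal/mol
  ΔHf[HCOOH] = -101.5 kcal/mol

ΔHrxn = -75.5 kcal/mol

Products: 1·(-101.5) = -101.5
Reactants: 1·(-26.0) + 1/2·(+0.0) = -26.0
ΔHrxn = (-101.5) − (-26.0) = -75.5 kcal/mol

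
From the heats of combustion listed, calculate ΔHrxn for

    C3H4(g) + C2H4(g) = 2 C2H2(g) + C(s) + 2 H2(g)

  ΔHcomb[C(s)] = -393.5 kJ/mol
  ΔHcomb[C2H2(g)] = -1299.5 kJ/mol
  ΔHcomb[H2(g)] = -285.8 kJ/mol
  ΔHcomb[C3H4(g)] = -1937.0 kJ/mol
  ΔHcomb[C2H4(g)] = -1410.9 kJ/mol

Using ΔH = Σ nΔHc°(reactants) − Σ nΔHc°(products):
= [1·(-1937.0) + 1·(-1410.9)] − [2·(-1299.5) + 1·(-393.5) + 2·(-285.8)]
= 216.2 kJ/mol

ΔHrxn = 216.2 kJ/mol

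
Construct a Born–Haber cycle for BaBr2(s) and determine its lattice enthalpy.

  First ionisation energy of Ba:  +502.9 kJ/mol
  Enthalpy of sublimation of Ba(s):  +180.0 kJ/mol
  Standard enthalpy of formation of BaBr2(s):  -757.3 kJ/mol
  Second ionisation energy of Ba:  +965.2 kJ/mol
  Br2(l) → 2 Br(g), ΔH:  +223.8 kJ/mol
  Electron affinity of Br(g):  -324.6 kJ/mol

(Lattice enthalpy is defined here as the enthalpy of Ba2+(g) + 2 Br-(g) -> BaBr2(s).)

U = -1980.0 kJ/mol

ΔHf° = 1·ΔHsub + 1·(ΣIE) + 1·D(Br2) + 2·EA + U
-757.3 = 1·(+180.0) + 1·(+1468.1) + 1·(+223.8) + 2·(-324.6) + U
U = -757.3 − (+1222.7) = -1980.0 kJ/mol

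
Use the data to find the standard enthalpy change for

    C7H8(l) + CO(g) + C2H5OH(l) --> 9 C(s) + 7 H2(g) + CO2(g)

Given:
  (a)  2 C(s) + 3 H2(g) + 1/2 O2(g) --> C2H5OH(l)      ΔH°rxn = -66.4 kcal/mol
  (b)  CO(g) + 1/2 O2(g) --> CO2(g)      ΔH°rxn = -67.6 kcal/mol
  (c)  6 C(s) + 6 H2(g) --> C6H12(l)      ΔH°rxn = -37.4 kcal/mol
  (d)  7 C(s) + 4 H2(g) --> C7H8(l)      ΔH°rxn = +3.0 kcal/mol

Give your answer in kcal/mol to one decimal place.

ΔH°rxn = -4.2 kcal/mol

(a) reversed: +66.4 kcal/mol
(b) as written: -67.6 kcal/mol
(c): not needed.
(d) reversed: -3.0 kcal/mol
By Hess's law, ΔH°rxn = (-1)·(-66.4) + (1)·(-67.6) + (-1)·(+3.0) = -4.2 kcal/mol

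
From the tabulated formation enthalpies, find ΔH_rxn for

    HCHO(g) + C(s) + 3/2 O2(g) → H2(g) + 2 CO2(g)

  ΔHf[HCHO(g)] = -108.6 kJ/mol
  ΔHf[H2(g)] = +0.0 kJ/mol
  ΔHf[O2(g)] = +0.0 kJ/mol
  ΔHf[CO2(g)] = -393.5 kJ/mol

ΔH_rxn = -678.4 kJ/mol

Products: 1·(+0.0) + 2·(-393.5) = -787.0
Reactants: 1·(-108.6) + 1·(+0.0) + 3/2·(+0.0) = -108.6
ΔH_rxn = (-787.0) − (-108.6) = -678.4 kJ/mol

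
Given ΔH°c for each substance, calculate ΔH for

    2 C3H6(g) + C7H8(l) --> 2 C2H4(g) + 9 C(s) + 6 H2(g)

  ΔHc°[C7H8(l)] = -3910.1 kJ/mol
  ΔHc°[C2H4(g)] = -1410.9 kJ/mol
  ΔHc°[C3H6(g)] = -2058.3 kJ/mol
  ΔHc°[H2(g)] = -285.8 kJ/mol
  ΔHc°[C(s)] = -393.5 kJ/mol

Using ΔH = Σ nΔHc°(reactants) − Σ nΔHc°(products):
= [2·(-2058.3) + 1·(-3910.1)] − [2·(-1410.9) + 9·(-393.5) + 6·(-285.8)]
= 51.4 kJ/mol

ΔH = 51.4 kJ/mol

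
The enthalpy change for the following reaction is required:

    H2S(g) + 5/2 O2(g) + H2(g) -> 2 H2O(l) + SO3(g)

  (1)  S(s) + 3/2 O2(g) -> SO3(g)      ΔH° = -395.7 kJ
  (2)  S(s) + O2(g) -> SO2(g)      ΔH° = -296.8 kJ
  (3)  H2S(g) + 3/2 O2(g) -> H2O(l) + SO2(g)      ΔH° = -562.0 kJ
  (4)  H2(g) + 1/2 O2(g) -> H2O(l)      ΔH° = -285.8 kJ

(1) as written: -395.7 kJ
(2) reversed: +296.8 kJ
(3) as written: -562.0 kJ
(4) as written: -285.8 kJ
Summing the manipulated equations, ΔH° = (-395.7) + (+296.8) + (-562.0) + (-285.8) = -946.7 kJ

ΔH° = -946.7 kJ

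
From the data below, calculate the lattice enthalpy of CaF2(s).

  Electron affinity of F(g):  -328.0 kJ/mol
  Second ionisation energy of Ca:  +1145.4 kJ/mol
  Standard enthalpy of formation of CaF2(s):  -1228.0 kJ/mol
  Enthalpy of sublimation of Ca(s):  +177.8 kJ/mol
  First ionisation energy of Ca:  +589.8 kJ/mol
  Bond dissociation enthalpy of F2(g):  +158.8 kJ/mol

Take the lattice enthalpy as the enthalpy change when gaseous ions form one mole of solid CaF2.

ΔHf° = 1·ΔHsub + 1·(ΣIE) + 1·D(F2) + 2·EA + U
-1228.0 = 1·(+177.8) + 1·(+1735.2) + 1·(+158.8) + 2·(-328.0) + U
U = -1228.0 − (+1415.8) = -2643.8 kJ/mol

U = -2643.8 kJ/mol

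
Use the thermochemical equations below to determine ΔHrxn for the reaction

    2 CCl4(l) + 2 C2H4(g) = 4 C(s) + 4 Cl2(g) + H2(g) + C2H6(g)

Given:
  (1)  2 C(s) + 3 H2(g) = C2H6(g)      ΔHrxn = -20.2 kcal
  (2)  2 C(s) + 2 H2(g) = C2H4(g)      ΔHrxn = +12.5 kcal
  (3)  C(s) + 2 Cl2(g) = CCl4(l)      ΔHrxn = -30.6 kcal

(1) as written (C2H6(g) already on the product side): -20.2 kcal
(2) reversed and × 2 (C2H4(g) must end up as a reactant; scale by 2 for the 2 C2H4(g)): (-2)·(+12.5) = -25.0 kcal
(3) reversed and × 2 (CCl4(l) must end up as a reactant; ×2 to match 2 CCl4(l) in the target): (-2)·(-30.6) = +61.2 kcal
Summing the manipulated equations, ΔHrxn = (-20.2) + (-25.0) + (+61.2) = 16.0 kcal

ΔHrxn = 16.0 kcal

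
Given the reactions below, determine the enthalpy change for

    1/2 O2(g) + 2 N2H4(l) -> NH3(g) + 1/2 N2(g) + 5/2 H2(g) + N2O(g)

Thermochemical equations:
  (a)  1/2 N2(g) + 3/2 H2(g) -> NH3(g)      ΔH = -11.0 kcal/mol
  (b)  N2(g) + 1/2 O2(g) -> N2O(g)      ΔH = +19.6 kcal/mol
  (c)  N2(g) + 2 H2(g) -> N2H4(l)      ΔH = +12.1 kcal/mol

(a) as written: -11.0 kcal/mol
(b) as written: +19.6 kcal/mol
(c) reversed and × 2: (-2)·(+12.1) = -24.2 kcal/mol
Since enthalpy is a state function, ΔH = (1)·(-11.0) + (1)·(+19.6) + (-2)·(+12.1) = -15.6 kcal/mol

ΔH = -15.6 kcal/mol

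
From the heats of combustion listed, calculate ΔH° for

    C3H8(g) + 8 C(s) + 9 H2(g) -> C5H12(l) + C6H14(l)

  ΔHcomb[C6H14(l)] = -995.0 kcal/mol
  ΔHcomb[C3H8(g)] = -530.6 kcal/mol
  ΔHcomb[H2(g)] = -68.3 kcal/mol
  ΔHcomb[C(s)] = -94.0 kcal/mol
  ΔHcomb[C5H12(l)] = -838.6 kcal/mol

Using ΔH = Σ nΔHc°(reactants) − Σ nΔHc°(products):
= [1·(-530.6) + 8·(-94.0) + 9·(-68.3)] − [1·(-838.6) + 1·(-995.0)]
= -63.7 kcal/mol

ΔH° = -63.7 kcal/mol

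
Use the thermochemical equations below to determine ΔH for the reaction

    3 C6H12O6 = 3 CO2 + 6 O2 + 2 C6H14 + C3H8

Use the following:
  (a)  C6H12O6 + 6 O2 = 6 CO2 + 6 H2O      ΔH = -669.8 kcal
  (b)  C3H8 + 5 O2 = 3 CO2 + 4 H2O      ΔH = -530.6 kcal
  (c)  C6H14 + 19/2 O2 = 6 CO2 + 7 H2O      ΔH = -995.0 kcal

(a) × 3: (3)·(-669.8) = -2009.4 kcal
(b) reversed: +530.6 kcal
(c) reversed and × 2: (-2)·(-995.0) = +1990.0 kcal
ΔH = (3)·(-669.8) + (-1)·(-530.6) + (-2)·(-995.0) = 511.2 kcal

ΔH = 511.2 kcal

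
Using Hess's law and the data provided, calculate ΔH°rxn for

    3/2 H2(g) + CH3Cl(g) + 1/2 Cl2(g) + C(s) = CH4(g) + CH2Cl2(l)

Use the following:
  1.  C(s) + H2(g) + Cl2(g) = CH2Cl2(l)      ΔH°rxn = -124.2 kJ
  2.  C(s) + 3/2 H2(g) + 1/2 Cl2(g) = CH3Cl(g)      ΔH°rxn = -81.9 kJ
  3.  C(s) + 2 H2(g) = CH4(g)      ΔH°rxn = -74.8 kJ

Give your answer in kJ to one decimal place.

ΔH°rxn = -117.1 kJ

eq. 1 as written: -124.2 kJ
eq. 2 reversed: +81.9 kJ
eq. 3 as written: -74.8 kJ
Since enthalpy is a state function, ΔH°rxn = (1)·(-124.2) + (-1)·(-81.9) + (1)·(-74.8) = -117.1 kJ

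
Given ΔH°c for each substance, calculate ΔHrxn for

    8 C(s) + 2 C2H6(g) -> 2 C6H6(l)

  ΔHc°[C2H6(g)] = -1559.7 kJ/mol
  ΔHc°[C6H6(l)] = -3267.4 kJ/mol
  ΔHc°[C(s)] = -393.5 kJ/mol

With combustion enthalpies, reactants minus products:
= [8·(-393.5) + 2·(-1559.7)] − [2·(-3267.4)]
= 267.4 kJ/mol

ΔHrxn = 267.4 kJ/mol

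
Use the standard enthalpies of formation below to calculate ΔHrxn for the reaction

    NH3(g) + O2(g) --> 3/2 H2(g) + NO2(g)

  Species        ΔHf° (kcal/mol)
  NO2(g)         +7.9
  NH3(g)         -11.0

ΔHrxn = 18.9 kcal/mol

ΔH°rxn = Σ nΔHf°(products) − Σ nΔHf°(reactants).
Products: 3/2·(+0.0) + 1·(+7.9) = +7.9
Reactants: 1·(-11.0) + 1·(+0.0) = -11.0
ΔHrxn = (+7.9) − (-11.0) = 18.9 kcal/mol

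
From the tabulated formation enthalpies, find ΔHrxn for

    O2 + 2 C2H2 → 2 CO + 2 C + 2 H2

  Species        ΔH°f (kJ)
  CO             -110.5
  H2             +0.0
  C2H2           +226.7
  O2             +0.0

ΔHrxn = -674.4 kJ

Products: 2·(-110.5) + 2·(+0.0) + 2·(+0.0) = -221.0
Reactants: 1·(+0.0) + 2·(+226.7) = +453.4
ΔHrxn = (-221.0) − (+453.4) = -674.4 kJ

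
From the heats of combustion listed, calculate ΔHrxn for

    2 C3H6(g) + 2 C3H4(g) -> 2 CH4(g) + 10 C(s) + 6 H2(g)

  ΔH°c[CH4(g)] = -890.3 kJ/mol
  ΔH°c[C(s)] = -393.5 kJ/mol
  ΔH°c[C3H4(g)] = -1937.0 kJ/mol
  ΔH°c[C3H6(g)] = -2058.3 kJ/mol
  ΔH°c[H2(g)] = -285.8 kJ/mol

ΔHrxn = -560.2 kJ/mol

Using ΔH = Σ nΔHc°(reactants) − Σ nΔHc°(products):
= [2·(-2058.3) + 2·(-1937.0)] − [2·(-890.3) + 10·(-393.5) + 6·(-285.8)]
= -560.2 kJ/mol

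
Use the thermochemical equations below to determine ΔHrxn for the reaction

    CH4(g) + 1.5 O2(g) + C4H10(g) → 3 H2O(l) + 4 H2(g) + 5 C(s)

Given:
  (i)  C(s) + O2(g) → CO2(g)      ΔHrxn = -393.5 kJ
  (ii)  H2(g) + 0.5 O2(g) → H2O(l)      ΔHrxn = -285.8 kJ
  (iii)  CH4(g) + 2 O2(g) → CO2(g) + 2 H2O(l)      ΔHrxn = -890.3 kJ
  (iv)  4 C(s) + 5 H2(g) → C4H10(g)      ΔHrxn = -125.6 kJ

(i) reversed: +393.5 kJ
(ii) as written: -285.8 kJ
(iii) as written (CH4(g) already on the reactant side): -890.3 kJ
(iv) reversed (reverse to put C4H10(g) on the reactant side): +125.6 kJ
Combining the equations, ΔHrxn = (-1)·(-393.5) + (1)·(-285.8) + (1)·(-890.3) + (-1)·(-125.6) = -657.0 kJ

ΔHrxn = -657.0 kJ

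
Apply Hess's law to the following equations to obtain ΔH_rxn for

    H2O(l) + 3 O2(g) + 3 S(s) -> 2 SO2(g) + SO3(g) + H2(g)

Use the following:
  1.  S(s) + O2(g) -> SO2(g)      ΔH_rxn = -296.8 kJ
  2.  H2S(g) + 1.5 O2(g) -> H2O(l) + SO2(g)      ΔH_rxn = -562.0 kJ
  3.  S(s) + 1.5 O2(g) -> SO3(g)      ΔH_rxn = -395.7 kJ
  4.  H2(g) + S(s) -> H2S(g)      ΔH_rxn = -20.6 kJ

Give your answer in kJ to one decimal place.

ΔH_rxn = -703.5 kJ

eq. 1 × 3: (3)·(-296.8) = -890.4 kJ
eq. 2 reversed: +562.0 kJ
eq. 3 as written: -395.7 kJ
eq. 4 reversed: +20.6 kJ
Combining the equations, ΔH_rxn = (3)·(-296.8) + (-1)·(-562.0) + (1)·(-395.7) + (-1)·(-20.6) = -703.5 kJ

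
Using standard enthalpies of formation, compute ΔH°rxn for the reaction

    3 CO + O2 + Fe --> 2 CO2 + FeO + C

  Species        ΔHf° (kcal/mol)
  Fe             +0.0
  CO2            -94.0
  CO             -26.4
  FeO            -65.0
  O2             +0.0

ΔH°rxn = -173.8 kcal/mol

Products: 2·(-94.0) + 1·(-65.0) + 1·(+0.0) = -253.0
Reactants: 3·(-26.4) + 1·(+0.0) + 1·(+0.0) = -79.2
ΔH°rxn = (-253.0) − (-79.2) = -173.8 kcal/mol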